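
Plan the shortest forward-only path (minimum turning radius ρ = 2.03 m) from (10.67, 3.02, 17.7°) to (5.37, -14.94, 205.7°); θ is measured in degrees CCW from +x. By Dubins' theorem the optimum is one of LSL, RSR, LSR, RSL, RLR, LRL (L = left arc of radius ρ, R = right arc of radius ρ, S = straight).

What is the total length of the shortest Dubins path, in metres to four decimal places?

21.8343 m

Let ψ = atan2(Δy, Δx) = atan2(-17.96, -5.30) = -106.4413° be the start→goal bearing.
Normalize: d = |goal − start| / ρ = 18.725694/2.03 = 9.224480, α = (θ_start − ψ) mod 360° = 124.1413° = 2.166675 rad, β = (θ_goal − ψ) mod 360° = 312.1413° = 5.447894 rad.
Common terms: sin α = 0.827656, cos α = -0.561236, sin β = -0.741492, cos β = 0.670962, cos(α−β) = -0.990268, d² = 85.091024. Work in radians in the unit-radius frame; every candidate has L = ρ·(t + p + q).
LSL: p² = 2 + d² − 2cos(α−β) + 2d(sin α − sin β) = 118.020698; p = √p² = 10.863733; φ = atan2(cos β − cos α, d + sin α − sin β) = 0.113668 rad; t = (φ − α) mod 2π = 4.230178 rad, q = (β − φ) mod 2π = 5.334226 rad → L = 2.03·(4.230178 + 10.863733 + 5.334226) = 2.03·20.428137 = 41.469119 m
RSR: p² = 2 + d² − 2cos(α−β) + 2d(sin β − sin α) = 60.122422; p = √p² = 7.753865; φ = atan2(cos α − cos β, d − sin α + sin β) = -0.159591 rad; t = (α − φ) mod 2π = 2.326266 rad, q = (φ − β) mod 2π = 0.675701 rad → L = 2.03·(2.326266 + 7.753865 + 0.675701) = 2.03·10.755831 = 21.834337 m
LSR: p² = d² − 2 + 2cos(α−β) + 2d(sin α + sin β) = 82.700118; p = √p² = 9.093961; φ = atan2(−cos α − cos β, d + sin α + sin β) − atan2(−2, p) = 0.204695 rad; t = (φ − α) mod 2π = 4.321206 rad, q = (φ − β) mod 2π = 1.039987 rad → L = 2.03·(4.321206 + 9.093961 + 1.039987) = 2.03·14.455153 = 29.343960 m
RSL: p² = d² − 2 + 2cos(α−β) − 2d(sin α + sin β) = 79.520857; p = √p² = 8.917447; φ = atan2(cos α + cos β, d − sin α − sin β) − atan2(2, p) = -0.208622 rad; t = (α − φ) mod 2π = 2.375297 rad, q = (β − φ) mod 2π = 5.656516 rad → L = 2.03·(2.375297 + 8.917447 + 5.656516) = 2.03·16.949260 = 34.406998 m
RLR: c = (6 − d² + 2cos(α−β) + 2d(sin α − sin β))/8 = -6.515303, |c| > 1 → infeasible
LRL: c = (6 − d² + 2cos(α−β) − 2d(sin α − sin β))/8 = -13.752587, |c| > 1 → infeasible
Shortest: RSR with L = 21.834337 m ≈ 21.8343 m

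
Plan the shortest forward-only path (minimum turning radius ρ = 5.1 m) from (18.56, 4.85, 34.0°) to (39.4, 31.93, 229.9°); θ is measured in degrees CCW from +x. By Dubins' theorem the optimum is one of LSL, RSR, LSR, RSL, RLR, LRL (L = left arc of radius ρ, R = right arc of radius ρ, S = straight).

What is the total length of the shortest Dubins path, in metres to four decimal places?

Let ψ = atan2(Δy, Δx) = atan2(27.08, 20.84) = 52.4191° be the start→goal bearing.
Normalize: d = |goal − start| / ρ = 34.170631/5.1 = 6.700124, α = (θ_start − ψ) mod 360° = 341.5809° = 5.961711 rad, β = (θ_goal − ψ) mod 360° = 177.4809° = 3.097625 rad.
Common terms: sin α = -0.315966, cos α = 0.948771, sin β = 0.043953, cos β = -0.999034, cos(α−β) = -0.961741, d² = 44.891657. Work in radians in the unit-radius frame; every candidate has L = ρ·(t + p + q).
LSL: p² = 2 + d² − 2cos(α−β) + 2d(sin α − sin β) = 43.992134; p = √p² = 6.632657; φ = atan2(cos β − cos α, d + sin α − sin β) = -0.298063 rad; t = (φ − α) mod 2π = 0.023412 rad, q = (β − φ) mod 2π = 3.395688 rad → L = 5.1·(0.023412 + 6.632657 + 3.395688) = 5.1·10.051757 = 51.263959 m
RSR: p² = 2 + d² − 2cos(α−β) + 2d(sin β − sin α) = 53.638145; p = √p² = 7.323807; φ = atan2(cos α − cos β, d − sin α + sin β) = 0.269195 rad; t = (α − φ) mod 2π = 5.692516 rad, q = (φ − β) mod 2π = 3.454755 rad → L = 5.1·(5.692516 + 7.323807 + 3.454755) = 5.1·16.471077 = 84.002494 m
LSR: p² = d² − 2 + 2cos(α−β) + 2d(sin α + sin β) = 37.323135; p = √p² = 6.109266; φ = atan2(−cos α − cos β, d + sin α + sin β) − atan2(−2, p) = 0.324194 rad; t = (φ − α) mod 2π = 0.645669 rad, q = (φ − β) mod 2π = 3.509754 rad → L = 5.1·(0.645669 + 6.109266 + 3.509754) = 5.1·10.264690 = 52.349918 m
RSL: p² = d² − 2 + 2cos(α−β) − 2d(sin α + sin β) = 44.613214; p = √p² = 6.679312; φ = atan2(cos α + cos β, d − sin α − sin β) − atan2(2, p) = -0.298145 rad; t = (α − φ) mod 2π = 6.259855 rad, q = (β − φ) mod 2π = 3.395770 rad → L = 5.1·(6.259855 + 6.679312 + 3.395770) = 5.1·16.334938 = 83.308182 m
RLR: c = (6 − d² + 2cos(α−β) + 2d(sin α − sin β))/8 = -5.704768, |c| > 1 → infeasible
LRL: c = (6 − d² + 2cos(α−β) − 2d(sin α − sin β))/8 = -4.499017, |c| > 1 → infeasible
Shortest: LSL with L = 51.263959 m ≈ 51.2640 m

51.2640 m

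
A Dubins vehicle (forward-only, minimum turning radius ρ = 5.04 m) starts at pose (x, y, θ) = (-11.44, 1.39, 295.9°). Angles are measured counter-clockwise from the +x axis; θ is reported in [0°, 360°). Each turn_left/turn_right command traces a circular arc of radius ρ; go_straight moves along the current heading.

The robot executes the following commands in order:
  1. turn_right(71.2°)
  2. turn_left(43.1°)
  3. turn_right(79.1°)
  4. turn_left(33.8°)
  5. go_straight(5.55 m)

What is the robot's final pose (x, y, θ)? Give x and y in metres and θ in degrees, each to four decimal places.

(-24.9283, -17.5871, 222.5000°)

set_pose: (x, y, θ) = (-11.4400, 1.3900, 295.9000°), ρ = 5.04
turn_right(71.2°): centre at ρ to the right, rotate −71.2° → (-12.4287, -4.3939, 224.7000°)
turn_left(43.1°): centre at ρ to the left, rotate +43.1° → (-13.9198, -7.7829, 267.8000°)
turn_right(79.1°): centre at ρ to the right, rotate −79.1° → (-18.1938, -12.5714, 188.7000°)
turn_left(33.8°): centre at ρ to the left, rotate +33.8° → (-20.8364, -13.8375, 222.5000°)
go_straight(5.55): x += 5.55·cos θ, y += 5.55·sin θ → (-24.9283, -17.5871, 222.5000°)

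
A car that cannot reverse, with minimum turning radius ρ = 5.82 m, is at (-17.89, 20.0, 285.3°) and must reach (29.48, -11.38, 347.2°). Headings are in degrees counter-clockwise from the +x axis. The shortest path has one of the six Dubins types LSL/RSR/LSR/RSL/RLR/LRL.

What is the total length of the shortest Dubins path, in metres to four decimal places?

Let ψ = atan2(Δy, Δx) = atan2(-31.38, 47.37) = -33.5223° be the start→goal bearing.
Normalize: d = |goal − start| / ρ = 56.820958/5.82 = 9.763051, α = (θ_start − ψ) mod 360° = 318.8223° = 5.564498 rad, β = (θ_goal − ψ) mod 360° = 20.7223° = 0.361672 rad.
Common terms: sin α = -0.658397, cos α = 0.752671, sin β = 0.353838, cos β = 0.935307, cos(α−β) = 0.471012, d² = 95.317170. Work in radians in the unit-radius frame; every candidate has L = ρ·(t + p + q).
LSL: p² = 2 + d² − 2cos(α−β) + 2d(sin α − sin β) = 76.610135; p = √p² = 8.752722; φ = atan2(cos β − cos α, d + sin α − sin β) = 0.020868 rad; t = (φ − α) mod 2π = 0.739555 rad, q = (β − φ) mod 2π = 0.340804 rad → L = 5.82·(0.739555 + 8.752722 + 0.340804) = 5.82·9.833080 = 57.228528 m
RSR: p² = 2 + d² − 2cos(α−β) + 2d(sin β − sin α) = 116.140157; p = √p² = 10.776834; φ = atan2(cos α − cos β, d − sin α + sin β) = -0.016948 rad; t = (α − φ) mod 2π = 5.581446 rad, q = (φ − β) mod 2π = 5.904566 rad → L = 5.82·(5.581446 + 10.776834 + 5.904566) = 5.82·22.262846 = 129.569764 m
LSR: p² = d² − 2 + 2cos(α−β) + 2d(sin α + sin β) = 88.312350; p = √p² = 9.397465; φ = atan2(−cos α − cos β, d + sin α + sin β) − atan2(−2, p) = 0.033092 rad; t = (φ − α) mod 2π = 0.751779 rad, q = (φ − β) mod 2π = 5.954606 rad → L = 5.82·(0.751779 + 9.397465 + 5.954606) = 5.82·16.103850 = 93.724409 m
RSL: p² = d² − 2 + 2cos(α−β) − 2d(sin α + sin β) = 100.206037; p = √p² = 10.010297; φ = atan2(cos α + cos β, d − sin α − sin β) − atan2(2, p) = -0.031079 rad; t = (α − φ) mod 2π = 5.595577 rad, q = (β − φ) mod 2π = 0.392750 rad → L = 5.82·(5.595577 + 10.010297 + 0.392750) = 5.82·15.998624 = 93.111992 m
RLR: c = (6 − d² + 2cos(α−β) + 2d(sin α − sin β))/8 = -13.517520, |c| > 1 → infeasible
LRL: c = (6 − d² + 2cos(α−β) − 2d(sin α − sin β))/8 = -8.576267, |c| > 1 → infeasible
Shortest: LSL with L = 57.228528 m ≈ 57.2285 m

57.2285 m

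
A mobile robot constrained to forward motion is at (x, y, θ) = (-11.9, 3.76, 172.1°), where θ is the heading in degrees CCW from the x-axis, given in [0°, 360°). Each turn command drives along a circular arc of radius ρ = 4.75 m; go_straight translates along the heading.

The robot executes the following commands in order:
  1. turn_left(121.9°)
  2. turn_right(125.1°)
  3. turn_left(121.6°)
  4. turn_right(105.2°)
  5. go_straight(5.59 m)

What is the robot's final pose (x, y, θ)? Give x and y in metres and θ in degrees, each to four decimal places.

(-37.0862, -22.7042, 185.3000°)

set_pose: (x, y, θ) = (-11.9000, 3.7600, 172.1000°), ρ = 4.75
turn_left(121.9°): centre at ρ to the left, rotate +121.9° → (-16.8922, -2.8769, 294.0000°)
turn_right(125.1°): centre at ρ to the right, rotate −125.1° → (-22.1460, -9.4701, 168.9000°)
turn_left(121.6°): centre at ρ to the left, rotate +121.6° → (-27.5097, -15.7947, 290.5000°)
turn_right(105.2°): centre at ρ to the right, rotate −105.2° → (-31.5201, -22.1879, 185.3000°)
go_straight(5.59): x += 5.59·cos θ, y += 5.59·sin θ → (-37.0862, -22.7042, 185.3000°)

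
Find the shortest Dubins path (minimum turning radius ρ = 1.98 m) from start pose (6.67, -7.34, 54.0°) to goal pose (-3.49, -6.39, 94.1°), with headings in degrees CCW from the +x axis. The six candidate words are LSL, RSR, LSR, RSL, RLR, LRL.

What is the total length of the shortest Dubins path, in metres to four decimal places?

15.1814 m

Let ψ = atan2(Δy, Δx) = atan2(0.95, -10.16) = 174.6582° be the start→goal bearing.
Normalize: d = |goal − start| / ρ = 10.204318/1.98 = 5.153696, α = (θ_start − ψ) mod 360° = 239.3418° = 4.177303 rad, β = (θ_goal − ψ) mod 360° = 279.4418° = 4.877180 rad.
Common terms: sin α = -0.860225, cos α = -0.509915, sin β = -0.986453, cos β = 0.164047, cos(α−β) = 0.764921, d² = 26.560581. Work in radians in the unit-radius frame; every candidate has L = ρ·(t + p + q).
LSL: p² = 2 + d² − 2cos(α−β) + 2d(sin α − sin β) = 28.331816; p = √p² = 5.322764; φ = atan2(cos β − cos α, d + sin α − sin β) = 0.126959 rad; t = (φ − α) mod 2π = 2.232841 rad, q = (β − φ) mod 2π = 4.750221 rad → L = 1.98·(2.232841 + 5.322764 + 4.750221) = 1.98·12.305826 = 24.365536 m
RSR: p² = 2 + d² − 2cos(α−β) + 2d(sin β − sin α) = 25.729660; p = √p² = 5.072441; φ = atan2(cos α − cos β, d − sin α + sin β) = -0.133261 rad; t = (α − φ) mod 2π = 4.310565 rad, q = (φ − β) mod 2π = 1.272744 rad → L = 1.98·(4.310565 + 5.072441 + 1.272744) = 1.98·10.655749 = 21.098384 m
LSR: p² = d² − 2 + 2cos(α−β) + 2d(sin α + sin β) = 7.055995; p = √p² = 2.656312; φ = atan2(−cos α − cos β, d + sin α + sin β) − atan2(−2, p) = 0.749577 rad; t = (φ − α) mod 2π = 2.855459 rad, q = (φ − β) mod 2π = 2.155582 rad → L = 1.98·(2.855459 + 2.656312 + 2.155582) = 1.98·7.667353 = 15.181359 m
RSL: p² = d² − 2 + 2cos(α−β) − 2d(sin α + sin β) = 45.124852; p = √p² = 6.717503; φ = atan2(cos α + cos β, d − sin α − sin β) − atan2(2, p) = -0.338740 rad; t = (α − φ) mod 2π = 4.516043 rad, q = (β − φ) mod 2π = 5.215920 rad → L = 1.98·(4.516043 + 6.717503 + 5.215920) = 1.98·16.449466 = 32.569943 m
RLR: c = (6 − d² + 2cos(α−β) + 2d(sin α − sin β))/8 = -2.216207, |c| > 1 → infeasible
LRL: c = (6 − d² + 2cos(α−β) − 2d(sin α − sin β))/8 = -2.541477, |c| > 1 → infeasible
Shortest: LSR with L = 15.181359 m ≈ 15.1814 m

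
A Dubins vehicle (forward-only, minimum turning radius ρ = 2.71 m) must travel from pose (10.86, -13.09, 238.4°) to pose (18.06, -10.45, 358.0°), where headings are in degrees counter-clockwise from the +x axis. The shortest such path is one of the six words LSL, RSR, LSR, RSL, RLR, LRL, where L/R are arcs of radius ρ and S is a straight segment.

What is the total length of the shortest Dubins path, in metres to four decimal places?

Let ψ = atan2(Δy, Δx) = atan2(2.64, 7.20) = 20.1363° be the start→goal bearing.
Normalize: d = |goal − start| / ρ = 7.668742/2.71 = 2.829794, α = (θ_start − ψ) mod 360° = 218.2637° = 3.809420 rad, β = (θ_goal − ψ) mod 360° = 337.8637° = 5.896834 rad.
Common terms: sin α = -0.619282, cos α = -0.785169, sin β = -0.376811, cos β = 0.926290, cos(α−β) = -0.493942, d² = 8.007734. Work in radians in the unit-radius frame; every candidate has L = ρ·(t + p + q).
LSL: p² = 2 + d² − 2cos(α−β) + 2d(sin α − sin β) = 9.623335; p = √p² = 3.102150; φ = atan2(cos β − cos α, d + sin α − sin β) = 0.584402 rad; t = (φ − α) mod 2π = 3.058167 rad, q = (β − φ) mod 2π = 5.312432 rad → L = 2.71·(3.058167 + 3.102150 + 5.312432) = 2.71·11.472749 = 31.091150 m
RSR: p² = 2 + d² − 2cos(α−β) + 2d(sin β − sin α) = 12.367900; p = √p² = 3.516803; φ = atan2(cos α − cos β, d − sin α + sin β) = -0.508253 rad; t = (α − φ) mod 2π = 4.317673 rad, q = (φ − β) mod 2π = 6.161283 rad → L = 2.71·(4.317673 + 3.516803 + 6.161283) = 2.71·13.995759 = 37.928508 m
LSR: p² = d² − 2 + 2cos(α−β) + 2d(sin α + sin β) = -0.617625 < 0 → infeasible
RSL: p² = d² − 2 + 2cos(α−β) − 2d(sin α + sin β) = 10.657326; p = √p² = 3.264556; φ = atan2(cos α + cos β, d − sin α − sin β) − atan2(2, p) = -0.512793 rad; t = (α − φ) mod 2π = 4.322213 rad, q = (β − φ) mod 2π = 0.126442 rad → L = 2.71·(4.322213 + 3.264556 + 0.126442) = 2.71·7.713211 = 20.902802 m
RLR: c = (6 − d² + 2cos(α−β) + 2d(sin α − sin β))/8 = -0.545988; p = 2π − arccos c = 4.134822 rad; φ = atan2(cos α − cos β, d − sin α + sin β) = -0.508253 rad; t = (α − φ + p/2) mod 2π = 0.101899 rad, q = (α − β − t + p) mod 2π = 1.945509 rad → L = 2.71·(0.101899 + 4.134822 + 1.945509) = 2.71·6.182229 = 16.753841 m
LRL: c = (6 − d² + 2cos(α−β) − 2d(sin α − sin β))/8 = -0.202917; p = 2π − arccos c = 4.508053 rad; φ = atan2(cos β − cos α, d + sin α − sin β) = 0.584402 rad; t = (φ − α + p/2) mod 2π = 5.312194 rad, q = (β − α − t + p) mod 2π = 1.283273 rad → L = 2.71·(5.312194 + 4.508053 + 1.283273) = 2.71·11.103520 = 30.090539 m
Shortest: RLR with L = 16.753841 m ≈ 16.7538 m

16.7538 m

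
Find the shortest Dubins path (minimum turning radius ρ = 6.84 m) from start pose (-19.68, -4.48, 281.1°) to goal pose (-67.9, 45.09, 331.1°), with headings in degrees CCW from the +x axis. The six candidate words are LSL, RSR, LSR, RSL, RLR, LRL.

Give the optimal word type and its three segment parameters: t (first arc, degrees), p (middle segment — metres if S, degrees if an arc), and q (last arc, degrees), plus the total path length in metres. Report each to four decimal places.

RSR: t = 146.1543°, p = 63.4362 m, q = 163.8457°, L = 100.4442 m

Let ψ = atan2(Δy, Δx) = atan2(49.57, -48.22) = 134.2091° be the start→goal bearing.
Normalize: d = |goal − start| / ρ = 69.154561/6.84 = 10.110316, α = (θ_start − ψ) mod 360° = 146.8909° = 2.563730 rad, β = (θ_goal − ψ) mod 360° = 196.8909° = 3.436395 rad.
Common terms: sin α = 0.546235, cos α = -0.837632, sin β = -0.290551, cos β = -0.956860, cos(α−β) = 0.642788, d² = 102.218488. Work in radians in the unit-radius frame; every candidate has L = ρ·(t + p + q).
LSL: p² = 2 + d² − 2cos(α−β) + 2d(sin α − sin β) = 119.853240; p = √p² = 10.947750; φ = atan2(cos β − cos α, d + sin α − sin β) = -0.010891 rad; t = (φ − α) mod 2π = 3.708564 rad, q = (β − φ) mod 2π = 3.447286 rad → L = 6.84·(3.708564 + 10.947750 + 3.447286) = 6.84·18.103600 = 123.828627 m
RSR: p² = 2 + d² − 2cos(α−β) + 2d(sin β − sin α) = 86.012586; p = √p² = 9.274297; φ = atan2(cos α − cos β, d − sin α + sin β) = 0.012856 rad; t = (α − φ) mod 2π = 2.550874 rad, q = (φ − β) mod 2π = 2.859646 rad → L = 6.84·(2.550874 + 9.274297 + 2.859646) = 6.84·14.684818 = 100.444153 m
LSR: p² = d² − 2 + 2cos(α−β) + 2d(sin α + sin β) = 106.674156; p = √p² = 10.328318; φ = atan2(−cos α − cos β, d + sin α + sin β) − atan2(−2, p) = 0.362689 rad; t = (φ − α) mod 2π = 4.082144 rad, q = (φ − β) mod 2π = 3.209480 rad → L = 6.84·(4.082144 + 10.328318 + 3.209480) = 6.84·17.619943 = 120.520407 m
RSL: p² = d² − 2 + 2cos(α−β) − 2d(sin α + sin β) = 96.333970; p = √p² = 9.814987; φ = atan2(cos α + cos β, d − sin α − sin β) − atan2(2, p) = -0.381141 rad; t = (α − φ) mod 2π = 2.944871 rad, q = (β − φ) mod 2π = 3.817535 rad → L = 6.84·(2.944871 + 9.814987 + 3.817535) = 6.84·16.577393 = 113.389371 m
RLR: c = (6 − d² + 2cos(α−β) + 2d(sin α − sin β))/8 = -9.751573, |c| > 1 → infeasible
LRL: c = (6 − d² + 2cos(α−β) − 2d(sin α − sin β))/8 = -13.981655, |c| > 1 → infeasible
Shortest: RSR with L = 100.444153 m ≈ 100.4442 m
Convert RSR to answer units (arcs ×180/π): t = 2.550874·180/π = 146.1543°, p = ρ·p = 6.84·9.274297 = 63.4362 m, q = 2.859646·180/π = 163.8457°, L = 100.4442 m.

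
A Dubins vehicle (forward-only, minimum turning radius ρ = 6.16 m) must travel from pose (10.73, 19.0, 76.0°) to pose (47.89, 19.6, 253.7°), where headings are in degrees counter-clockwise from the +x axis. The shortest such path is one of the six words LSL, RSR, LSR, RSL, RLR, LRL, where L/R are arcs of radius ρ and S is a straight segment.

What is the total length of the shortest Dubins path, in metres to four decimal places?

45.1570 m

Let ψ = atan2(Δy, Δx) = atan2(0.60, 37.16) = 0.9250° be the start→goal bearing.
Normalize: d = |goal − start| / ρ = 37.164844/6.16 = 6.033254, α = (θ_start − ψ) mod 360° = 75.0750° = 1.310305 rad, β = (θ_goal − ψ) mod 360° = 252.7750° = 4.411755 rad.
Common terms: sin α = 0.966264, cos α = 0.257555, sin β = -0.955149, cos β = -0.296126, cos(α−β) = -0.999194, d² = 36.400152. Work in radians in the unit-radius frame; every candidate has L = ρ·(t + p + q).
LSL: p² = 2 + d² − 2cos(α−β) + 2d(sin α − sin β) = 63.583281; p = √p² = 7.973913; φ = atan2(cos β − cos α, d + sin α − sin β) = -0.069492 rad; t = (φ − α) mod 2π = 4.903388 rad, q = (β − φ) mod 2π = 4.481248 rad → L = 6.16·(4.903388 + 7.973913 + 4.481248) = 6.16·17.358548 = 106.928655 m
RSR: p² = 2 + d² − 2cos(α−β) + 2d(sin β − sin α) = 17.213800; p = √p² = 4.148952; φ = atan2(cos α − cos β, d − sin α + sin β) = 0.133850 rad; t = (α − φ) mod 2π = 1.176455 rad, q = (φ − β) mod 2π = 2.005280 rad → L = 6.16·(1.176455 + 4.148952 + 2.005280) = 6.16·7.330687 = 45.157031 m
LSR: p² = d² − 2 + 2cos(α−β) + 2d(sin α + sin β) = 32.535877; p = √p² = 5.704023; φ = atan2(−cos α − cos β, d + sin α + sin β) − atan2(−2, p) = 0.343617 rad; t = (φ − α) mod 2π = 5.316497 rad, q = (φ − β) mod 2π = 2.215047 rad → L = 6.16·(5.316497 + 5.704023 + 2.215047) = 6.16·13.235567 = 81.531090 m
RSL: p² = d² − 2 + 2cos(α−β) − 2d(sin α + sin β) = 32.267649; p = √p² = 5.680462; φ = atan2(cos α + cos β, d − sin α − sin β) − atan2(2, p) = -0.344935 rad; t = (α − φ) mod 2π = 1.655240 rad, q = (β − φ) mod 2π = 4.756690 rad → L = 6.16·(1.655240 + 5.680462 + 4.756690) = 6.16·12.092392 = 74.489137 m
RLR: c = (6 − d² + 2cos(α−β) + 2d(sin α − sin β))/8 = -1.151725, |c| > 1 → infeasible
LRL: c = (6 − d² + 2cos(α−β) − 2d(sin α − sin β))/8 = -6.947910, |c| > 1 → infeasible
Shortest: RSR with L = 45.157031 m ≈ 45.1570 m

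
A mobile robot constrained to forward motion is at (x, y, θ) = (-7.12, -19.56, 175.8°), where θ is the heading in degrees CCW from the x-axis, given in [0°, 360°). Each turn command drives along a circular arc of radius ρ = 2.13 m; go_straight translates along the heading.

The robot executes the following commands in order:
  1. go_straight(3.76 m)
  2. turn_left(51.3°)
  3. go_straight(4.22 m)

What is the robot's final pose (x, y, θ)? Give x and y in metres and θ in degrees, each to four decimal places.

set_pose: (x, y, θ) = (-7.1200, -19.5600, 175.8000°), ρ = 2.13
go_straight(3.76): x += 3.76·cos θ, y += 3.76·sin θ → (-10.8699, -19.2846, 175.8000°)
turn_left(51.3°): centre at ρ to the left, rotate +51.3° → (-12.5862, -19.9590, 227.1000°)
go_straight(4.22): x += 4.22·cos θ, y += 4.22·sin θ → (-15.4589, -23.0503, 227.1000°)

(-15.4589, -23.0503, 227.1000°)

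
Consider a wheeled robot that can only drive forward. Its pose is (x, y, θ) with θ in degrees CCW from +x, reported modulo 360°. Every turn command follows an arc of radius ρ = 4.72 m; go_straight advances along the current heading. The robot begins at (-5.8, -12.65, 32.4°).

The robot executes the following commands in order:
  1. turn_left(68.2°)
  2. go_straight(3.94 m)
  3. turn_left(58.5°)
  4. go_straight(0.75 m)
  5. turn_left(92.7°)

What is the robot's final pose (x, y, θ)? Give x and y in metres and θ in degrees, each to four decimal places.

set_pose: (x, y, θ) = (-5.8000, -12.6500, 32.4000°), ρ = 4.72
turn_left(68.2°): centre at ρ to the left, rotate +68.2° → (-3.6896, -7.7965, 100.6000°)
go_straight(3.94): x += 3.94·cos θ, y += 3.94·sin θ → (-4.4144, -3.9238, 100.6000°)
turn_left(58.5°): centre at ρ to the left, rotate +58.5° → (-7.3701, -0.3826, 159.1000°)
go_straight(0.75): x += 0.75·cos θ, y += 0.75·sin θ → (-8.0707, -0.1150, 159.1000°)
turn_left(92.7°): centre at ρ to the left, rotate +92.7° → (-14.2384, -3.0502, 251.8000°)

(-14.2384, -3.0502, 251.8000°)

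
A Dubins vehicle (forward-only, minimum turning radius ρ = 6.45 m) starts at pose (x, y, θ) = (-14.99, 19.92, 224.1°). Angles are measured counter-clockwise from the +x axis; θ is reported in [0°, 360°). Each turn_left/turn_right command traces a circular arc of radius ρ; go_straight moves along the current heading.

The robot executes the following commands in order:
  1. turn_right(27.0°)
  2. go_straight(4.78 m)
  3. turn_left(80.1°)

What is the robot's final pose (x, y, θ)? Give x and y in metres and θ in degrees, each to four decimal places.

(-26.6533, 10.0083, 277.2000°)

set_pose: (x, y, θ) = (-14.9900, 19.9200, 224.1000°), ρ = 6.45
turn_right(27.0°): centre at ρ to the right, rotate −27.0° → (-17.5821, 18.3870, 197.1000°)
go_straight(4.78): x += 4.78·cos θ, y += 4.78·sin θ → (-22.1508, 16.9815, 197.1000°)
turn_left(80.1°): centre at ρ to the left, rotate +80.1° → (-26.6533, 10.0083, 277.2000°)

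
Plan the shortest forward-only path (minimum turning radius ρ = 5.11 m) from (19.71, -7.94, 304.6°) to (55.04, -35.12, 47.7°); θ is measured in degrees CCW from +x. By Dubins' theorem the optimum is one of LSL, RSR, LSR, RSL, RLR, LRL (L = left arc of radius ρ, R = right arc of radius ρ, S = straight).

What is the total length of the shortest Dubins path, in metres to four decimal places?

47.3728 m

Let ψ = atan2(Δy, Δx) = atan2(-27.18, 35.33) = -37.5717° be the start→goal bearing.
Normalize: d = |goal − start| / ρ = 44.575344/5.11 = 8.723159, α = (θ_start − ψ) mod 360° = 342.1717° = 5.972023 rad, β = (θ_goal − ψ) mod 360° = 85.2717° = 1.488272 rad.
Common terms: sin α = -0.306165, cos α = 0.951978, sin β = 0.996597, cos β = 0.082430, cos(α−β) = -0.226651, d² = 76.093508. Work in radians in the unit-radius frame; every candidate has L = ρ·(t + p + q).
LSL: p² = 2 + d² − 2cos(α−β) + 2d(sin α − sin β) = 55.818411; p = √p² = 7.471172; φ = atan2(cos β − cos α, d + sin α − sin β) = -0.116651 rad; t = (φ − α) mod 2π = 0.194511 rad, q = (β − φ) mod 2π = 1.604924 rad → L = 5.11·(0.194511 + 7.471172 + 1.604924) = 5.11·9.270606 = 47.372799 m
RSR: p² = 2 + d² − 2cos(α−β) + 2d(sin β − sin α) = 101.275211; p = √p² = 10.063559; φ = atan2(cos α − cos β, d − sin α + sin β) = 0.086514 rad; t = (α − φ) mod 2π = 5.885510 rad, q = (φ − β) mod 2π = 4.881426 rad → L = 5.11·(5.885510 + 10.063559 + 4.881426) = 5.11·20.830495 = 106.443828 m
LSR: p² = d² − 2 + 2cos(α−β) + 2d(sin α + sin β) = 85.685698; p = √p² = 9.256657; φ = atan2(−cos α − cos β, d + sin α + sin β) − atan2(−2, p) = 0.103344 rad; t = (φ − α) mod 2π = 0.414506 rad, q = (φ − β) mod 2π = 4.898257 rad → L = 5.11·(0.414506 + 9.256657 + 4.898257) = 5.11·14.569420 = 74.449739 m
RSL: p² = d² − 2 + 2cos(α−β) − 2d(sin α + sin β) = 61.594714; p = √p² = 7.848230; φ = atan2(cos α + cos β, d − sin α − sin β) − atan2(2, p) = -0.121454 rad; t = (α − φ) mod 2π = 6.093477 rad, q = (β − φ) mod 2π = 1.609727 rad → L = 5.11·(6.093477 + 7.848230 + 1.609727) = 5.11·15.551434 = 79.467827 m
RLR: c = (6 − d² + 2cos(α−β) + 2d(sin α − sin β))/8 = -11.659401, |c| > 1 → infeasible
LRL: c = (6 − d² + 2cos(α−β) − 2d(sin α − sin β))/8 = -5.977301, |c| > 1 → infeasible
Shortest: LSL with L = 47.372799 m ≈ 47.3728 m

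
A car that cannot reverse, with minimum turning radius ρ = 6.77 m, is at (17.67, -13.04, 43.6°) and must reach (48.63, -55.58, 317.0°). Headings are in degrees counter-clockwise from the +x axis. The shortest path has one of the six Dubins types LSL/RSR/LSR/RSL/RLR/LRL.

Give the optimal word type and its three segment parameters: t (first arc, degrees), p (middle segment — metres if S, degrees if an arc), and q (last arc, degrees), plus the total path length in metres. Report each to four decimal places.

Let ψ = atan2(Δy, Δx) = atan2(-42.54, 30.96) = -53.9534° be the start→goal bearing.
Normalize: d = |goal − start| / ρ = 52.613432/6.77 = 7.771556, α = (θ_start − ψ) mod 360° = 97.5534° = 1.702628 rad, β = (θ_goal − ψ) mod 360° = 10.9534° = 0.191173 rad.
Common terms: sin α = 0.991323, cos α = -0.131450, sin β = 0.190011, cos β = 0.981782, cos(α−β) = 0.059306, d² = 60.397077. Work in radians in the unit-radius frame; every candidate has L = ρ·(t + p + q).
LSL: p² = 2 + d² − 2cos(α−β) + 2d(sin α − sin β) = 74.733346; p = √p² = 8.644845; φ = atan2(cos β − cos α, d + sin α − sin β) = 0.129133 rad; t = (φ − α) mod 2π = 4.709690 rad, q = (β − φ) mod 2π = 0.062040 rad → L = 6.77·(4.709690 + 8.644845 + 0.062040) = 6.77·13.416575 = 90.830214 m
RSR: p² = 2 + d² − 2cos(α−β) + 2d(sin β − sin α) = 49.823583; p = √p² = 7.058582; φ = atan2(cos α − cos β, d − sin α + sin β) = -0.158375 rad; t = (α − φ) mod 2π = 1.861003 rad, q = (φ − β) mod 2π = 5.933638 rad → L = 6.77·(1.861003 + 7.058582 + 5.933638) = 6.77·14.853223 = 100.556317 m
LSR: p² = d² − 2 + 2cos(α−β) + 2d(sin α + sin β) = 76.877288; p = √p² = 8.767969; φ = atan2(−cos α − cos β, d + sin α + sin β) − atan2(−2, p) = 0.129572 rad; t = (φ − α) mod 2π = 4.710129 rad, q = (φ − β) mod 2π = 6.221584 rad → L = 6.77·(4.710129 + 8.767969 + 6.221584) = 6.77·19.699682 = 133.366846 m
RSL: p² = d² − 2 + 2cos(α−β) − 2d(sin α + sin β) = 40.154092; p = √p² = 6.336726; φ = atan2(cos α + cos β, d − sin α − sin β) − atan2(2, p) = -0.177405 rad; t = (α − φ) mod 2π = 1.880033 rad, q = (β − φ) mod 2π = 0.368578 rad → L = 6.77·(1.880033 + 6.336726 + 0.368578) = 6.77·8.585337 = 58.122729 m
RLR: c = (6 − d² + 2cos(α−β) + 2d(sin α − sin β))/8 = -5.227948, |c| > 1 → infeasible
LRL: c = (6 − d² + 2cos(α−β) − 2d(sin α − sin β))/8 = -8.341668, |c| > 1 → infeasible
Shortest: RSL with L = 58.122729 m ≈ 58.1227 m
Convert RSL to answer units (arcs ×180/π): t = 1.880033·180/π = 107.7180°, p = ρ·p = 6.77·6.336726 = 42.8996 m, q = 0.368578·180/π = 21.1180°, L = 58.1227 m.

RSL: t = 107.7180°, p = 42.8996 m, q = 21.1180°, L = 58.1227 m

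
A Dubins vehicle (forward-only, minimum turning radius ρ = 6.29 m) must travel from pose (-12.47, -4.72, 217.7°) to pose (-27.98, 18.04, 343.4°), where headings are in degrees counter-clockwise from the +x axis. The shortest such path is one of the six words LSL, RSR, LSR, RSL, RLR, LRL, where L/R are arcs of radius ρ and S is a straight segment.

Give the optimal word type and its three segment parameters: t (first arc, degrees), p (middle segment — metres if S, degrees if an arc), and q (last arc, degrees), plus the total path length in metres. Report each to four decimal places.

Let ψ = atan2(Δy, Δx) = atan2(22.76, -15.51) = 124.2728° be the start→goal bearing.
Normalize: d = |goal − start| / ρ = 27.542289/6.29 = 4.378742, α = (θ_start − ψ) mod 360° = 93.4272° = 1.630612 rad, β = (θ_goal − ψ) mod 360° = 219.1272° = 3.824491 rad.
Common terms: sin α = 0.998212, cos α = -0.059780, sin β = -0.631044, cos β = -0.775747, cos(α−β) = -0.583541, d² = 19.173384. Work in radians in the unit-radius frame; every candidate has L = ρ·(t + p + q).
LSL: p² = 2 + d² − 2cos(α−β) + 2d(sin α − sin β) = 36.608647; p = √p² = 6.050508; φ = atan2(cos β − cos α, d + sin α − sin β) = -0.118610 rad; t = (φ − α) mod 2π = 4.533964 rad, q = (β − φ) mod 2π = 3.943101 rad → L = 6.29·(4.533964 + 6.050508 + 3.943101) = 6.29·14.527572 = 91.378429 m
RSR: p² = 2 + d² − 2cos(α−β) + 2d(sin β − sin α) = 8.072287; p = √p² = 2.841177; φ = atan2(cos α − cos β, d − sin α + sin β) = 0.254743 rad; t = (α − φ) mod 2π = 1.375869 rad, q = (φ − β) mod 2π = 2.713437 rad → L = 6.29·(1.375869 + 2.841177 + 2.713437) = 6.29·6.930483 = 43.592741 m
LSR: p² = d² − 2 + 2cos(α−β) + 2d(sin α + sin β) = 19.221767; p = √p² = 4.384264; φ = atan2(−cos α − cos β, d + sin α + sin β) − atan2(−2, p) = 0.602245 rad; t = (φ − α) mod 2π = 5.254818 rad, q = (φ − β) mod 2π = 3.060939 rad → L = 6.29·(5.254818 + 4.384264 + 3.060939) = 6.29·12.700021 = 79.883135 m
RSL: p² = d² − 2 + 2cos(α−β) − 2d(sin α + sin β) = 12.790837; p = √p² = 3.576428; φ = atan2(cos α + cos β, d − sin α − sin β) − atan2(2, p) = -0.715236 rad; t = (α − φ) mod 2π = 2.345848 rad, q = (β − φ) mod 2π = 4.539726 rad → L = 6.29·(2.345848 + 3.576428 + 4.539726) = 6.29·10.462002 = 65.805993 m
RLR: c = (6 − d² + 2cos(α−β) + 2d(sin α − sin β))/8 = -0.009036; p = 2π − arccos c = 4.703353 rad; φ = atan2(cos α − cos β, d − sin α + sin β) = 0.254743 rad; t = (α − φ + p/2) mod 2π = 3.727546 rad, q = (α − β − t + p) mod 2π = 5.065114 rad → L = 6.29·(3.727546 + 4.703353 + 5.065114) = 6.29·13.496013 = 84.889919 m
LRL: c = (6 − d² + 2cos(α−β) − 2d(sin α − sin β))/8 = -3.576081, |c| > 1 → infeasible
Shortest: RSR with L = 43.592741 m ≈ 43.5927 m
Convert RSR to answer units (arcs ×180/π): t = 1.375869·180/π = 78.8315°, p = ρ·p = 6.29·2.841177 = 17.8710 m, q = 2.713437·180/π = 155.4685°, L = 43.5927 m.

RSR: t = 78.8315°, p = 17.8710 m, q = 155.4685°, L = 43.5927 m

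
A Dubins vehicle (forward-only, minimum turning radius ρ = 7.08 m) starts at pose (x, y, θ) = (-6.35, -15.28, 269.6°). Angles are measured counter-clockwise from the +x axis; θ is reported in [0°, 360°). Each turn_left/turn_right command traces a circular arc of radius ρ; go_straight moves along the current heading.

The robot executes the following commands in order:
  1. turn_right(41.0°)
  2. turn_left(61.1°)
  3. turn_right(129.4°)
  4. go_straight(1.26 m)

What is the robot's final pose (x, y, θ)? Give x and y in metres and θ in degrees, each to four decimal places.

set_pose: (x, y, θ) = (-6.3500, -15.2800, 269.6000°), ρ = 7.08
turn_right(41.0°): centre at ρ to the right, rotate −41.0° → (-8.1190, -19.9127, 228.6000°)
turn_left(61.1°): centre at ρ to the left, rotate +61.1° → (-9.4739, -26.9814, 289.7000°)
turn_right(129.4°): centre at ρ to the right, rotate −129.4° → (-18.5261, -36.0336, 160.3000°)
go_straight(1.26): x += 1.26·cos θ, y += 1.26·sin θ → (-19.7124, -35.6089, 160.3000°)

(-19.7124, -35.6089, 160.3000°)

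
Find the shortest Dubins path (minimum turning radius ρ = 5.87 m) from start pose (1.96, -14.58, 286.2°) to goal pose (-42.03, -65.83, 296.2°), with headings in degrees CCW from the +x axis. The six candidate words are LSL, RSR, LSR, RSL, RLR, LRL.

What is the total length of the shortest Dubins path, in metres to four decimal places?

70.2401 m

Let ψ = atan2(Δy, Δx) = atan2(-51.25, -43.99) = -130.6409° be the start→goal bearing.
Normalize: d = |goal − start| / ρ = 67.540229/5.87 = 11.506002, α = (θ_start − ψ) mod 360° = 56.8409° = 0.992060 rad, β = (θ_goal − ψ) mod 360° = 66.8409° = 1.166593 rad.
Common terms: sin α = 0.837155, cos α = 0.546966, sin β = 0.919416, cos β = 0.393286, cos(α−β) = 0.984808, d² = 132.388073. Work in radians in the unit-radius frame; every candidate has L = ρ·(t + p + q).
LSL: p² = 2 + d² − 2cos(α−β) + 2d(sin α − sin β) = 130.525457; p = √p² = 11.424774; φ = atan2(cos β − cos α, d + sin α − sin β) = -0.013452 rad; t = (φ − α) mod 2π = 5.277673 rad, q = (β − φ) mod 2π = 1.180045 rad → L = 5.87·(5.277673 + 11.424774 + 1.180045) = 5.87·17.882492 = 104.970228 m
RSR: p² = 2 + d² − 2cos(α−β) + 2d(sin β − sin α) = 134.311458; p = √p² = 11.589282; φ = atan2(cos α − cos β, d − sin α + sin β) = 0.013261 rad; t = (α − φ) mod 2π = 0.978799 rad, q = (φ − β) mod 2π = 5.129853 rad → L = 5.87·(0.978799 + 11.589282 + 5.129853) = 5.87·17.697934 = 103.886875 m
LSR: p² = d² − 2 + 2cos(α−β) + 2d(sin α + sin β) = 172.779898; p = √p² = 13.144577; φ = atan2(−cos α − cos β, d + sin α + sin β) − atan2(−2, p) = 0.080219 rad; t = (φ − α) mod 2π = 5.371344 rad, q = (φ − β) mod 2π = 5.196811 rad → L = 5.87·(5.371344 + 13.144577 + 5.196811) = 5.87·23.712732 = 139.193739 m
RSL: p² = d² − 2 + 2cos(α−β) − 2d(sin α + sin β) = 91.935480; p = √p² = 9.588299; φ = atan2(cos α + cos β, d − sin α − sin β) − atan2(2, p) = -0.109495 rad; t = (α − φ) mod 2π = 1.101555 rad, q = (β − φ) mod 2π = 1.276088 rad → L = 5.87·(1.101555 + 9.588299 + 1.276088) = 5.87·11.965942 = 70.240077 m
RLR: c = (6 − d² + 2cos(α−β) + 2d(sin α − sin β))/8 = -15.788932, |c| > 1 → infeasible
LRL: c = (6 − d² + 2cos(α−β) − 2d(sin α − sin β))/8 = -15.315682, |c| > 1 → infeasible
Shortest: RSL with L = 70.240077 m ≈ 70.2401 m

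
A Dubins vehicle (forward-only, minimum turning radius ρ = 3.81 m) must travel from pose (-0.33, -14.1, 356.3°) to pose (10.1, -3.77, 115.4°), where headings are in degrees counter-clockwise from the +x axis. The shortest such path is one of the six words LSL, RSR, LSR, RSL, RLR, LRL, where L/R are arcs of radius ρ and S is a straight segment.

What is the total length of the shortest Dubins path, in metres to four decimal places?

16.2510 m

Let ψ = atan2(Δy, Δx) = atan2(10.33, 10.43) = 44.7240° be the start→goal bearing.
Normalize: d = |goal − start| / ρ = 14.679707/3.81 = 3.852941, α = (θ_start − ψ) mod 360° = 311.5760° = 5.438027 rad, β = (θ_goal − ψ) mod 360° = 70.6760° = 1.233529 rad.
Common terms: sin α = -0.748076, cos α = 0.663613, sin β = 0.943662, cos β = 0.330910, cos(α−β) = -0.486335, d² = 14.845158. Work in radians in the unit-radius frame; every candidate has L = ρ·(t + p + q).
LSL: p² = 2 + d² − 2cos(α−β) + 2d(sin α − sin β) = 4.781489; p = √p² = 2.186662; φ = atan2(cos β − cos α, d + sin α − sin β) = -0.152744 rad; t = (φ − α) mod 2π = 0.692414 rad, q = (β − φ) mod 2π = 1.386273 rad → L = 3.81·(0.692414 + 2.186662 + 1.386273) = 3.81·4.265349 = 16.250979 m
RSR: p² = 2 + d² − 2cos(α−β) + 2d(sin β − sin α) = 30.854169; p = √p² = 5.554653; φ = atan2(cos α − cos β, d − sin α + sin β) = 0.059932 rad; t = (α − φ) mod 2π = 5.378095 rad, q = (φ − β) mod 2π = 5.109589 rad → L = 3.81·(5.378095 + 5.554653 + 5.109589) = 3.81·16.042336 = 61.121302 m
LSR: p² = d² − 2 + 2cos(α−β) + 2d(sin α + sin β) = 13.379651; p = √p² = 3.657821; φ = atan2(−cos α − cos β, d + sin α + sin β) − atan2(−2, p) = 0.259482 rad; t = (φ − α) mod 2π = 1.104640 rad, q = (φ − β) mod 2π = 5.309139 rad → L = 3.81·(1.104640 + 3.657821 + 5.309139) = 3.81·10.071600 = 38.372794 m
RSL: p² = d² − 2 + 2cos(α−β) − 2d(sin α + sin β) = 10.365324; p = √p² = 3.219522; φ = atan2(cos α + cos β, d − sin α − sin β) − atan2(2, p) = -0.290365 rad; t = (α − φ) mod 2π = 5.728392 rad, q = (β − φ) mod 2π = 1.523894 rad → L = 3.81·(5.728392 + 3.219522 + 1.523894) = 3.81·10.471808 = 39.897589 m
RLR: c = (6 − d² + 2cos(α−β) + 2d(sin α − sin β))/8 = -2.856771, |c| > 1 → infeasible
LRL: c = (6 − d² + 2cos(α−β) − 2d(sin α − sin β))/8 = 0.402314; p = 2π − arccos c = 5.126432 rad; φ = atan2(cos β − cos α, d + sin α − sin β) = -0.152744 rad; t = (φ − α + p/2) mod 2π = 3.255630 rad, q = (β − α − t + p) mod 2π = 3.949489 rad → L = 3.81·(3.255630 + 5.126432 + 3.949489) = 3.81·12.331551 = 46.983209 m
Shortest: LSL with L = 16.250979 m ≈ 16.2510 m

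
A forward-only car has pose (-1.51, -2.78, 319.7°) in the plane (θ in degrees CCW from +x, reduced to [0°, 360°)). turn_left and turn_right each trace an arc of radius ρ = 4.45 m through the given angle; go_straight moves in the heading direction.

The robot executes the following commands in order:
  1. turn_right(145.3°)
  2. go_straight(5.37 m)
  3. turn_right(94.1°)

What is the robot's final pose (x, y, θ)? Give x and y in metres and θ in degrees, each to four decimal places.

(-14.1190, -4.9001, 80.3000°)

set_pose: (x, y, θ) = (-1.5100, -2.7800, 319.7000°), ρ = 4.45
turn_right(145.3°): centre at ρ to the right, rotate −145.3° → (-4.8225, -10.6026, 174.4000°)
go_straight(5.37): x += 5.37·cos θ, y += 5.37·sin θ → (-10.1668, -10.0786, 174.4000°)
turn_right(94.1°): centre at ρ to the right, rotate −94.1° → (-14.1190, -4.9001, 80.3000°)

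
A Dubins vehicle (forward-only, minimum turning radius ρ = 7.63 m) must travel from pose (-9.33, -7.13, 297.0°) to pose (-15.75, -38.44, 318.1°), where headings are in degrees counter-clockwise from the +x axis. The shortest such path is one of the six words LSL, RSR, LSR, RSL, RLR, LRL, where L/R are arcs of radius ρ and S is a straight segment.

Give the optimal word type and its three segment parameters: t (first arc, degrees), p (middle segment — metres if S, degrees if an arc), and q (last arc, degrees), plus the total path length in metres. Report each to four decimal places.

Let ψ = atan2(Δy, Δx) = atan2(-31.31, -6.42) = -101.5877° be the start→goal bearing.
Normalize: d = |goal − start| / ρ = 31.961422/7.63 = 4.188915, α = (θ_start − ψ) mod 360° = 38.5877° = 0.673482 rad, β = (θ_goal − ψ) mod 360° = 59.6877° = 1.041746 rad.
Common terms: sin α = 0.623711, cos α = 0.781655, sin β = 0.863287, cos β = 0.504713, cos(α−β) = 0.932954, d² = 17.547010. Work in radians in the unit-radius frame; every candidate has L = ρ·(t + p + q).
LSL: p² = 2 + d² − 2cos(α−β) + 2d(sin α − sin β) = 15.673979; p = √p² = 3.959038; φ = atan2(cos β − cos α, d + sin α − sin β) = -0.070009 rad; t = (φ − α) mod 2π = 5.539695 rad, q = (β − φ) mod 2π = 1.111755 rad → L = 7.63·(5.539695 + 3.959038 + 1.111755) = 7.63·10.610487 = 80.958019 m
RSR: p² = 2 + d² − 2cos(α−β) + 2d(sin β − sin α) = 19.688226; p = √p² = 4.437142; φ = atan2(cos α − cos β, d − sin α + sin β) = 0.062455 rad; t = (α − φ) mod 2π = 0.611027 rad, q = (φ − β) mod 2π = 5.303894 rad → L = 7.63·(0.611027 + 4.437142 + 5.303894) = 7.63·10.352062 = 78.986236 m
LSR: p² = d² − 2 + 2cos(α−β) + 2d(sin α + sin β) = 29.870737; p = √p² = 5.465413; φ = atan2(−cos α − cos β, d + sin α + sin β) − atan2(−2, p) = 0.127931 rad; t = (φ − α) mod 2π = 5.737634 rad, q = (φ − β) mod 2π = 5.369370 rad → L = 7.63·(5.737634 + 5.465413 + 5.369370) = 7.63·16.572416 = 126.447536 m
RSL: p² = d² − 2 + 2cos(α−β) − 2d(sin α + sin β) = 4.955096; p = √p² = 2.226005; φ = atan2(cos α + cos β, d − sin α − sin β) − atan2(2, p) = -0.287628 rad; t = (α − φ) mod 2π = 0.961110 rad, q = (β − φ) mod 2π = 1.329375 rad → L = 7.63·(0.961110 + 2.226005 + 1.329375) = 7.63·4.516490 = 34.460818 m
RLR: c = (6 − d² + 2cos(α−β) + 2d(sin α − sin β))/8 = -1.461028, |c| > 1 → infeasible
LRL: c = (6 − d² + 2cos(α−β) − 2d(sin α − sin β))/8 = -0.959247; p = 2π − arccos c = 3.428062 rad; φ = atan2(cos β − cos α, d + sin α − sin β) = -0.070009 rad; t = (φ − α + p/2) mod 2π = 0.970540 rad, q = (β − α − t + p) mod 2π = 2.825786 rad → L = 7.63·(0.970540 + 3.428062 + 2.825786) = 7.63·7.224389 = 55.122089 m
Shortest: RSL with L = 34.460818 m ≈ 34.4608 m
Convert RSL to answer units (arcs ×180/π): t = 0.961110·180/π = 55.0676°, p = ρ·p = 7.63·2.226005 = 16.9844 m, q = 1.329375·180/π = 76.1676°, L = 34.4608 m.

RSL: t = 55.0676°, p = 16.9844 m, q = 76.1676°, L = 34.4608 m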